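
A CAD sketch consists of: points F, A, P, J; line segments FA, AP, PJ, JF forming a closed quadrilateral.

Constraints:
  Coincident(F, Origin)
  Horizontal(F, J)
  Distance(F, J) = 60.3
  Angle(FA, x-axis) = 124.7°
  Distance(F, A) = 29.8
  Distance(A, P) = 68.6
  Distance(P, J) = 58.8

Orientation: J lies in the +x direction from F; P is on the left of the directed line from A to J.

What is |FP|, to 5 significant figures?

71.401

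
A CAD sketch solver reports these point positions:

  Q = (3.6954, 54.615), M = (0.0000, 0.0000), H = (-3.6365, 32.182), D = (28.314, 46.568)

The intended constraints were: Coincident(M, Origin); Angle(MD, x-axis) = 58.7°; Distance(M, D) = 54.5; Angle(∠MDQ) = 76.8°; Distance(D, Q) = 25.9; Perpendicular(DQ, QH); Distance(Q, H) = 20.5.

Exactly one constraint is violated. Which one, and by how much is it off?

Distance(Q, H) = 20.5 — off by 3.10.

M = (0.00, 0.00) ✓; MD at 58.70° ✓; |MD| = 54.50 ✓; ∠MDQ = 76.80° ✓; |DQ| = 25.90 ✓; ∠(DQ, QH) = 90.00° ✓; |QH| = 23.60 ✗.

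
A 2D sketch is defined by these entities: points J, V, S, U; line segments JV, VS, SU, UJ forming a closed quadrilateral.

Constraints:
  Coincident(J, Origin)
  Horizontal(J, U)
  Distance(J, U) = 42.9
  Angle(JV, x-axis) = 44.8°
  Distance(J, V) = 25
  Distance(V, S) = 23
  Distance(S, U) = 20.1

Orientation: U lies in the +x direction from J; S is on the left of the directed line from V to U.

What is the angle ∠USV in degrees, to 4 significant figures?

90.64°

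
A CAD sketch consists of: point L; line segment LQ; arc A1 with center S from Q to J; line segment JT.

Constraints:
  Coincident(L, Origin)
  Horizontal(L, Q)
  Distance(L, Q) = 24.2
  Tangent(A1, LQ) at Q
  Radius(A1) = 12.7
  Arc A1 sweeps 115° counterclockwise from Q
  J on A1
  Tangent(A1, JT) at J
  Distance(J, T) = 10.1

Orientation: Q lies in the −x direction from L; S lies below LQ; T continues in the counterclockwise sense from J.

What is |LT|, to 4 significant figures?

41.59

L is at the origin; LQ is horizontal with |LQ| = 24.2 and Q on the −x side, so Q = (-24.20, 0.000). A1 meets LQ tangentially, so SQ is at right angles to LQ, so S = Q + (0, -12.7) = (-24.20, -12.70). On A1, Q sits at bearing 90° from S; a 115° counterclockwise sweep puts J at bearing 205°, so J = S + 12.7·(cos 205°, sin 205°) = (-35.71, -18.07). The tangent condition forces SJ to be normal to JT, so JT runs along (−sin 205°, cos 205°); with |JT| = 10.1, T = (-31.44, -27.22). Then |LT| = |T − L| = 41.59.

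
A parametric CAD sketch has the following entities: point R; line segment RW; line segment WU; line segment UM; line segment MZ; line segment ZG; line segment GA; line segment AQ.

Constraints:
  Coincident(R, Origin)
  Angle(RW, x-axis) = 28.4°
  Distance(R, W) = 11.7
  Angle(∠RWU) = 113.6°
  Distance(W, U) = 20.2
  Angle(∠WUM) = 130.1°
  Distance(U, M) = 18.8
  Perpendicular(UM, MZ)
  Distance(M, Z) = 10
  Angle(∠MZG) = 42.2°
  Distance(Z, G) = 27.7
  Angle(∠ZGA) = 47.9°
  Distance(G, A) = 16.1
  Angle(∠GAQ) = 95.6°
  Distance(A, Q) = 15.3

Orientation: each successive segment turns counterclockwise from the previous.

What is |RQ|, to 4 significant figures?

33.31

R is at the origin; RW runs at 28.4° with length 11.7, so W = (10.29, 5.565). ∠RWU = 113.6° gives WU at 94.80° from the x-axis; with |WU| = 20.2, U = (8.602, 25.69). ∠WUM = 130.1° gives UM at 144.7° from the x-axis; with |UM| = 18.8, M = (-6.742, 36.56). UM is perpendicular to MZ, so MZ runs at -125.3°; with |MZ| = 10.0, Z = (-12.52, 28.40). ∠MZG = 42.2° gives ZG at 12.50° from the x-axis; with |ZG| = 27.7, G = (14.52, 34.39). ∠ZGA = 47.9° gives GA at 144.6° from the x-axis; with |GA| = 16.1, A = (1.399, 43.72). ∠GAQ = 95.6° gives AQ at -131.0° from the x-axis; with |AQ| = 15.3, Q = (-8.638, 32.17). Then |RQ| = |Q − R| = 33.31.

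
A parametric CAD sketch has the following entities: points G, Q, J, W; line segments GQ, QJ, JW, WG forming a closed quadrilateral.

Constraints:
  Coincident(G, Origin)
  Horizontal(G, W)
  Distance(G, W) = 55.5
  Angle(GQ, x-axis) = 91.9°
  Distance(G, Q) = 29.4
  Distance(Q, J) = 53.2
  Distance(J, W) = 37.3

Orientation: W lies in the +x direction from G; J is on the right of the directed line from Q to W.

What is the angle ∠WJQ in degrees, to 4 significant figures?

87.56°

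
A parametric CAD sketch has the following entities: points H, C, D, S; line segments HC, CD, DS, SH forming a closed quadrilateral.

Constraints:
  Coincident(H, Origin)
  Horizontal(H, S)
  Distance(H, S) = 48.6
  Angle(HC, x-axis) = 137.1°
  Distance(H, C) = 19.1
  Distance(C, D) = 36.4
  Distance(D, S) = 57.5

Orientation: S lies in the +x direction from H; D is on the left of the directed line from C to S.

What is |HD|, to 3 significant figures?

42.3

Checks: |HS| = 48.60 ✓; |HC| = 19.10 ✓; |CD| = 36.40 ✓; |DS| = 57.50 ✓.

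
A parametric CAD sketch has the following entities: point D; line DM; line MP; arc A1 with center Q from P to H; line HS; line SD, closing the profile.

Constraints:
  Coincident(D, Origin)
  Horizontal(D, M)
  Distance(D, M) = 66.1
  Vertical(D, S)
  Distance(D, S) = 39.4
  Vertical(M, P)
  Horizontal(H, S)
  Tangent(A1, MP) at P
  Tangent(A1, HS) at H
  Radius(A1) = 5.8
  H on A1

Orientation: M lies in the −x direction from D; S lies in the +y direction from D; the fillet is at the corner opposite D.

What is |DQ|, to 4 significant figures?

69.03

D is at the origin; D and M share the same y with |DM| = 66.1 and M on the −x side, so M = (-66.10, 0.000). DS is vertical with |DS| = 39.4 and S on the +y side, so S = (0.000, 39.40). The virtual corner opposite D is at (-66.10, 39.40). The tangent condition forces QP to be normal to MP and the tangent condition forces QH to be normal to HS, with radius 5.8, so the center Q sits 5.8 in from both sides at Q = (-60.30, 33.60). Then |DQ| = |Q − D| = 69.03.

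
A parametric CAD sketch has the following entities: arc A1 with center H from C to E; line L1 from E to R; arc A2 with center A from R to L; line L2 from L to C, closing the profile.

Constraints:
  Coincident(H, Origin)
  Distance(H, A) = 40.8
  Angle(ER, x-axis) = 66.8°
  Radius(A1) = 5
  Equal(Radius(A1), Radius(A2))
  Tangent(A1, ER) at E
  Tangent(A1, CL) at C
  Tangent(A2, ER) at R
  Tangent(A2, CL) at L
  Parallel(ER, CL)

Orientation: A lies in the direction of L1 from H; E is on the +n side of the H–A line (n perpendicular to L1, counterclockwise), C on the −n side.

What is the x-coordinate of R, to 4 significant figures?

11.48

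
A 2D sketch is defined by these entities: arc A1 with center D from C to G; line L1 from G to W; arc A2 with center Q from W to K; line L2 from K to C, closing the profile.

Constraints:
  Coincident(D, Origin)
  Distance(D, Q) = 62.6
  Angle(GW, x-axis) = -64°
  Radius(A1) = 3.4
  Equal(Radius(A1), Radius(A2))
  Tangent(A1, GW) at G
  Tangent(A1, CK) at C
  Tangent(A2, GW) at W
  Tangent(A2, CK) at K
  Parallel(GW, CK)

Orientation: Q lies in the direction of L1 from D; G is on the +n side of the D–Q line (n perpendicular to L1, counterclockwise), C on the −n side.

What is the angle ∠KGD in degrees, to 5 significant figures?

83.800°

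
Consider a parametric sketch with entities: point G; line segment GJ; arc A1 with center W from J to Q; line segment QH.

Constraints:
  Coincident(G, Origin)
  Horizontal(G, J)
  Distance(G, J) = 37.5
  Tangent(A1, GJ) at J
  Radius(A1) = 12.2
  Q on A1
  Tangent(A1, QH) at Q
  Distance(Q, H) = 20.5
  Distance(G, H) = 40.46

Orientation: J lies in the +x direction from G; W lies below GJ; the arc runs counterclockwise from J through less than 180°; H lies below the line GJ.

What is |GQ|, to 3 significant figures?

27.9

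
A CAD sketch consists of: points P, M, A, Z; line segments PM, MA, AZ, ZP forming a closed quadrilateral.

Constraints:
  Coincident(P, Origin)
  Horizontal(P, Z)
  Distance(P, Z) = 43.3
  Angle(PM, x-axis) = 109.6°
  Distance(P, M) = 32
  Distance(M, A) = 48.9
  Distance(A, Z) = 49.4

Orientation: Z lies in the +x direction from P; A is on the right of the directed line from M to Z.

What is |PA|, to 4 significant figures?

18.28

Checks: PM at 109.6° ✓; |MA| = 48.90 ✓; |AZ| = 49.40 ✓.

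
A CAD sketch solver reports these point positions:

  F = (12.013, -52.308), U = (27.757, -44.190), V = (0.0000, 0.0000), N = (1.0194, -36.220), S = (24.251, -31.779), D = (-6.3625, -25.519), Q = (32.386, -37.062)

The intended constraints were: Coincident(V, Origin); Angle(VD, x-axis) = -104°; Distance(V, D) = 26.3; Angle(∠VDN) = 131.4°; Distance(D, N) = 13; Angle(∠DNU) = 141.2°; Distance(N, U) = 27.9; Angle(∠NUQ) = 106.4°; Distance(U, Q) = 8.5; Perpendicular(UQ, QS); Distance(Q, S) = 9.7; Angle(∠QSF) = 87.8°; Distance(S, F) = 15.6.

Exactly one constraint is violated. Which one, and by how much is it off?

Distance(S, F) = 15.6 — off by 8.30.

V = (0.00, 0.00) ✓; VD at -104.0° ✓; |VD| = 26.30 ✓; ∠VDN = 131.4° ✓; |DN| = 13.00 ✓; ∠DNU = 141.2° ✓; |NU| = 27.90 ✓; ∠NUQ = 106.4° ✓; |UQ| = 8.499 ✓; ∠(UQ, QS) = 90.00° ✓; |QS| = 9.700 ✓; ∠QSF = 87.80° ✓; |SF| = 23.90 ✗.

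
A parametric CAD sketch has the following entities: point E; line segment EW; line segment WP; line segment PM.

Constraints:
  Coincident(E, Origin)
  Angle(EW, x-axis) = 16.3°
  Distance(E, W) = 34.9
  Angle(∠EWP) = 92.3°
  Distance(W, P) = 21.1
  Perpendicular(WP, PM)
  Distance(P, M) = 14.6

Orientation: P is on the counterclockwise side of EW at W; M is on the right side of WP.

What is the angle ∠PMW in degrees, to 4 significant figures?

55.32°

∠EWP = 92.3°, so WP runs at 16.3° + (180° − 92.3°) = 104.0° from the x-axis; with |WP| = 21.1, P = W + 21.1·(cos 104.0°, sin 104.0°) = (28.39, 30.27). The perpendicularity gives PM at right angles to WP; with |PM| = 14.6 on the right of WP, M = P + 14.6·(0.9703, 0.2419) = (42.56, 33.80). Then cos ∠PMW = MP·MW / (|MP||MW|), giving 55.32°.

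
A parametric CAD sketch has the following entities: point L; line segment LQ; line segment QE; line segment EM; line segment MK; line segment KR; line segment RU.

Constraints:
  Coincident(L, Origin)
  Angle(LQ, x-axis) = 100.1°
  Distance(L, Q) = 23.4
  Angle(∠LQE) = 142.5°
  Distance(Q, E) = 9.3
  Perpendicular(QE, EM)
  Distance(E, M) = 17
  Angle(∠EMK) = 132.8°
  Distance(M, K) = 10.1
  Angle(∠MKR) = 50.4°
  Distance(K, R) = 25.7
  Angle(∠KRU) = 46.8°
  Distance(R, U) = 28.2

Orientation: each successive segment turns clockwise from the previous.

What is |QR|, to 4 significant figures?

1.854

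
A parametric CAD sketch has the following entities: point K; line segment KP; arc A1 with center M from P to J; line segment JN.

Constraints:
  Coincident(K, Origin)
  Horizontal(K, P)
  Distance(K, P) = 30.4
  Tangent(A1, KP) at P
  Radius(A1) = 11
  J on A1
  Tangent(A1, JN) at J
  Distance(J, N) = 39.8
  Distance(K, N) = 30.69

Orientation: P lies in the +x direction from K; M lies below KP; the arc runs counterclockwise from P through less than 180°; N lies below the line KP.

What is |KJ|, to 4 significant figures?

23.10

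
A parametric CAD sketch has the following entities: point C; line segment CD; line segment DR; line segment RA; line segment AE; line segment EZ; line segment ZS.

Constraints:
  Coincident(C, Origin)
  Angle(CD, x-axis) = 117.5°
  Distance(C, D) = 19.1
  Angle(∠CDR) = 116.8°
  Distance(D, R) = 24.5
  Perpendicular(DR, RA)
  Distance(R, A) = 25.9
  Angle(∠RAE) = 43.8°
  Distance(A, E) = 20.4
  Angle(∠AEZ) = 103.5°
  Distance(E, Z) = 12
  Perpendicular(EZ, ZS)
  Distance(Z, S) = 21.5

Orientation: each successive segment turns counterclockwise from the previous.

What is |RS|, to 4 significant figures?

16.44

C is at the origin; CD runs at 117.5° with length 19.1, so D = (-8.819, 16.94). ∠CDR = 116.8° gives DR at -179.3° from the x-axis; with |DR| = 24.5, R = (-33.32, 16.64). DR ⟂ RA, so RA runs at -89.30°; with |RA| = 25.9, A = (-33.00, -9.255). ∠RAE = 43.8° gives AE at 46.90° from the x-axis; with |AE| = 20.4, E = (-19.06, 5.640). ∠AEZ = 103.5° gives EZ at 123.4° from the x-axis; with |EZ| = 12.0, Z = (-25.67, 15.66). The perpendicularity gives ZS at right angles to EZ, so ZS runs at -146.6°; with |ZS| = 21.5, S = (-43.62, 3.823). Then |RS| = |S − R| = 16.44.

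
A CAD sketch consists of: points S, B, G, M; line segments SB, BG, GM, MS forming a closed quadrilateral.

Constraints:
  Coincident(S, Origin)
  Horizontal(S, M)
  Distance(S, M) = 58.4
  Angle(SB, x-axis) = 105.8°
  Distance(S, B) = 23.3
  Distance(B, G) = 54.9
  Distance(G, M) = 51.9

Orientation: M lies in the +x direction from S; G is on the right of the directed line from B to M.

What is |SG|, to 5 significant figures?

31.892

Checks: |BG| = 54.90 ✓; |GM| = 51.90 ✓.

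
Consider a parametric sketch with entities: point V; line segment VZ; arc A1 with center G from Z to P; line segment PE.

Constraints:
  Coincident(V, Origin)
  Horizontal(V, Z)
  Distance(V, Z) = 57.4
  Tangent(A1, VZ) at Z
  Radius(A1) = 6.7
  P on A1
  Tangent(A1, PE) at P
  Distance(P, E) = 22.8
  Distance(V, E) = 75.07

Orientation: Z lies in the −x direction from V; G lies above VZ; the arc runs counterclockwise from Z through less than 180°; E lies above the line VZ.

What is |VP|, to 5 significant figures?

54.271

Checks: |GP| = 6.700 ✓; ∠(GP, PE) = 90.00° ✓; |PE| = 22.80 ✓; |VE| = 75.07 ✓.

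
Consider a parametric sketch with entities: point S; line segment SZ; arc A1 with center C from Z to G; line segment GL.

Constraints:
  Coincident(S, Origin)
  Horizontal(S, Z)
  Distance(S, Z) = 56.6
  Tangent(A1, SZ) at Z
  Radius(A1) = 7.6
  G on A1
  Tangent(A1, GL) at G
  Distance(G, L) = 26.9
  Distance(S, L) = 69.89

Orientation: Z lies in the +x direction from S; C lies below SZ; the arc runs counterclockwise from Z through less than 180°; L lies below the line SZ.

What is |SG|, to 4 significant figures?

50.75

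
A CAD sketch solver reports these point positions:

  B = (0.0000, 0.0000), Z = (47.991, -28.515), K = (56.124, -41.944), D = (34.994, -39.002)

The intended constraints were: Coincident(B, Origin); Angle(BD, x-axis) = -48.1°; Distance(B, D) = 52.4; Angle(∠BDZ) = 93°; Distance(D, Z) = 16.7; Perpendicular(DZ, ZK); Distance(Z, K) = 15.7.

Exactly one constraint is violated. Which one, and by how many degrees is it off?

Perpendicular(DZ, ZK) — off by 7.70°.

B = (0.00, 0.00) ✓; BD at -48.10° ✓; |BD| = 52.40 ✓; ∠BDZ = 93.00° ✓; |DZ| = 16.70 ✓; ∠(DZ, ZK) = 97.70° ✗; |ZK| = 15.70 ✓.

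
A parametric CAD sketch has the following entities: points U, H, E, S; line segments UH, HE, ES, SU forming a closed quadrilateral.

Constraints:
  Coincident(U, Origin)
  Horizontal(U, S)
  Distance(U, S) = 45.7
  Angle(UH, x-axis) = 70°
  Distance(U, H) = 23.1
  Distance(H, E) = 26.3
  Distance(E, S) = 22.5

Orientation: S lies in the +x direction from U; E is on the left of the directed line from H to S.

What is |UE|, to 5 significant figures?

39.158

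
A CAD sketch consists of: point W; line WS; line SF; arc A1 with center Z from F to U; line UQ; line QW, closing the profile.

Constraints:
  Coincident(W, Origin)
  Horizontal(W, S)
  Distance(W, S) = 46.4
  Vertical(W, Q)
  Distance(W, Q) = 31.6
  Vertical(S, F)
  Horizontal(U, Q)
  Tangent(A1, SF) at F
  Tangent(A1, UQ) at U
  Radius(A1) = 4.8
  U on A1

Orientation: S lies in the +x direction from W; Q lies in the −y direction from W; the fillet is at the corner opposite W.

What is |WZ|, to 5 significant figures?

49.485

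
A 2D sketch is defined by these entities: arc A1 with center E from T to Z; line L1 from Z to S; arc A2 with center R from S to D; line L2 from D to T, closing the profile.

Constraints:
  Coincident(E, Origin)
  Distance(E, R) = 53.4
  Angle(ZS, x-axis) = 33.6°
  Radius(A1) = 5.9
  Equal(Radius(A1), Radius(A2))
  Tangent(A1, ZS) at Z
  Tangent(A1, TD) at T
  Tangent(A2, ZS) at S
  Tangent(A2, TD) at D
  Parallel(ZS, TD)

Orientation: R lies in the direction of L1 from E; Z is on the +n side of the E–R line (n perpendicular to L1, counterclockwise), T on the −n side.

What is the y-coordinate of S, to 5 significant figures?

34.465

The slot axis is L1's direction at 33.6°, so u = (cos 33.6°, sin 33.6°) = (0.83292, 0.55339) and n = (−sin 33.6°, cos 33.6°) = (-0.55339, 0.83292). E is at the origin and R lies 53.4 along u from E, so R = 53.4·u = (44.478, 29.551). Tangency of A1 to both parallel lines with radius 5.9 puts Z and T at E ± 5.9·n: Z = (-3.2650, 4.9142), T = (3.2650, -4.9142). Equal radii place S and D the same way about R: S = R + 5.9·n = (41.213, 34.465), D = R − 5.9·n = (47.743, 24.637). So S.y = 34.465.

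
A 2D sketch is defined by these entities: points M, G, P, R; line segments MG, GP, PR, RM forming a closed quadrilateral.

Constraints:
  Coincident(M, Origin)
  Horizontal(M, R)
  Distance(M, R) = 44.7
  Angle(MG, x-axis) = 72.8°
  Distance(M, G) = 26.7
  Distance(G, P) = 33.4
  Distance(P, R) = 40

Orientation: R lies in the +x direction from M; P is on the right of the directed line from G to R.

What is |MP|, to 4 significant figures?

9.531

Checks: |GP| = 33.40 ✓; |PR| = 40.00 ✓.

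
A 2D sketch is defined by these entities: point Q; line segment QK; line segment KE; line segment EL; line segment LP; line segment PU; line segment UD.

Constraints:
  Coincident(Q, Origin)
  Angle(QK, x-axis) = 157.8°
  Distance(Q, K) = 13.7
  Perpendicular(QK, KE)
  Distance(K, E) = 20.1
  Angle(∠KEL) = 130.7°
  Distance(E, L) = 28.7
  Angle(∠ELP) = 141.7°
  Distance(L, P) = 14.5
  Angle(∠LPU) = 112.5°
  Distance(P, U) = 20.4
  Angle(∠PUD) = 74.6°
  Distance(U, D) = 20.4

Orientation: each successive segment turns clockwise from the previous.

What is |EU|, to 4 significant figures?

44.84

∠ELP = 141.7° gives LP at -19.80° from the x-axis; with |LP| = 14.5, P = (35.77, 27.98). ∠LPU = 112.5° gives PU at -87.30° from the x-axis; with |PU| = 20.4, U = (36.73, 7.604). Then |EU| = |U − E| = 44.84.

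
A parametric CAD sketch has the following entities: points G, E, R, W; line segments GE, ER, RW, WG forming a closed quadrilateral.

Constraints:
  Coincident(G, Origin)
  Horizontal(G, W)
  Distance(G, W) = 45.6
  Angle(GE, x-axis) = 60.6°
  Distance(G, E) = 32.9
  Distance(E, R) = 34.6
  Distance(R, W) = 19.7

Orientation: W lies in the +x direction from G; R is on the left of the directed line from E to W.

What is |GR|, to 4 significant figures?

53.10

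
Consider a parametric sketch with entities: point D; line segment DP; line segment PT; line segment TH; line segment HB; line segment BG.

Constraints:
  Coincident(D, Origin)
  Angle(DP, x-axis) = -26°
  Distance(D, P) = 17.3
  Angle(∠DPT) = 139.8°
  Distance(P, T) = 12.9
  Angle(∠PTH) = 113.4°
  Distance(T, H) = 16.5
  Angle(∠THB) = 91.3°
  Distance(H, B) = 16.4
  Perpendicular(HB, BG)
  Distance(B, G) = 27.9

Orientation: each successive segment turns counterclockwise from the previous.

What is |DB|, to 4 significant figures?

20.81

∠PTH = 113.4° gives TH at 80.80° from the x-axis; with |TH| = 16.5, H = (30.69, 11.87). ∠THB = 91.3° gives HB at 169.5° from the x-axis; with |HB| = 16.4, B = (14.57, 14.86). Then |DB| = |B − D| = 20.81.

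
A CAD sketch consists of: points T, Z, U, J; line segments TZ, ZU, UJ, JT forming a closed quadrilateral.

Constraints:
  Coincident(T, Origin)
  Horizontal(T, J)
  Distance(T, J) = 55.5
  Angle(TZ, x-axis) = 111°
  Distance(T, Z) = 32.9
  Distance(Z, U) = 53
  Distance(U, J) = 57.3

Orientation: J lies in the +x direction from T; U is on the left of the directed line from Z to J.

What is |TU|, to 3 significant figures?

64.7

Checks: |ZU| = 53.00 ✓; |UJ| = 57.30 ✓.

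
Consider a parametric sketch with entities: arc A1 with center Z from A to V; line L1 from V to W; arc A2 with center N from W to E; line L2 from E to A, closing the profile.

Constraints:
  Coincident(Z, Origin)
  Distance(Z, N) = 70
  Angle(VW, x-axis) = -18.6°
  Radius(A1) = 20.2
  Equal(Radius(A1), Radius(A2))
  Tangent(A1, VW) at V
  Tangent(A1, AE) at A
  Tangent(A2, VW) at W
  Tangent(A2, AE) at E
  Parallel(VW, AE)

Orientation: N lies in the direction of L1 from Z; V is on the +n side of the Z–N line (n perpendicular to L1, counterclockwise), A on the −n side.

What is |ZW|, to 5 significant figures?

72.856

Tangency of A1 to both parallel lines with radius 20.2 puts V and A at Z ± 20.2·n: V = (6.4430, 19.145), A = (-6.4430, -19.145). Equal radii place W and E the same way about N: W = N + 20.2·n = (72.787, -3.1822), E = N − 20.2·n = (59.901, -41.472). Then |ZW| = |W − Z| = 72.856.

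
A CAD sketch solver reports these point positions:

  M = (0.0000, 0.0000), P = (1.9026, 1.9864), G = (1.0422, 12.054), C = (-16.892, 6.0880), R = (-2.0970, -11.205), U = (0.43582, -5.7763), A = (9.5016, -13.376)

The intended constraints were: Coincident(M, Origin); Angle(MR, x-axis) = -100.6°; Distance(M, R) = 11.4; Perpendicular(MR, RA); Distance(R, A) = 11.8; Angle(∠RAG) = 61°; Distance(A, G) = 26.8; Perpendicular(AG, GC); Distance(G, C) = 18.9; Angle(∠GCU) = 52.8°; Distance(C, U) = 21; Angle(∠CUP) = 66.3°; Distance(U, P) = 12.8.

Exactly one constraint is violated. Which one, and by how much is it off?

Distance(U, P) = 12.8 — off by 4.90.

M = (0.00, 0.00) ✓; MR at -100.6° ✓; |MR| = 11.40 ✓; ∠(MR, RA) = 90.00° ✓; |RA| = 11.80 ✓; ∠RAG = 61.00° ✓; |AG| = 26.80 ✓; ∠(AG, GC) = 90.00° ✓; |GC| = 18.90 ✓; ∠GCU = 52.80° ✓; |CU| = 21.00 ✓; ∠CUP = 66.30° ✓; |UP| = 7.900 ✗.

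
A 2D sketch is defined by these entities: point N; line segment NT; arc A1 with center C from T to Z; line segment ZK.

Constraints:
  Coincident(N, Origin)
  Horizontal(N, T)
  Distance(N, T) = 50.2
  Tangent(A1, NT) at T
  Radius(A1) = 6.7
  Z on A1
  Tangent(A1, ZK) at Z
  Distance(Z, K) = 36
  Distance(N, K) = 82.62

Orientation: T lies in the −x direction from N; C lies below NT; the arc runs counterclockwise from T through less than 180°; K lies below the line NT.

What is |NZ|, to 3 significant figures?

55.8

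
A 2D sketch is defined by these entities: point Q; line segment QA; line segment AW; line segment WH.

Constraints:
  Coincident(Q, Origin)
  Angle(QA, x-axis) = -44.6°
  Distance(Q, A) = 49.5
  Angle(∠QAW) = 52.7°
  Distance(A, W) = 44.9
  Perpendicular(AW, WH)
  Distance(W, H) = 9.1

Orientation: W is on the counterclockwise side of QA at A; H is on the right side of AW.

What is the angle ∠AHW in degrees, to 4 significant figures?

78.54°

Q is at the origin; QA runs at -44.6° with length 49.5, so A = 49.5·(cos -44.6°, sin -44.6°) = (35.25, -34.76). ∠QAW = 52.7°, so AW runs at -44.6° + (180° − 52.7°) = 82.70° from the x-axis; with |AW| = 44.9, W = A + 44.9·(cos 82.70°, sin 82.70°) = (40.95, 9.779). The perpendicularity gives WH at right angles to AW; with |WH| = 9.1 on the right of AW, H = W + 9.1·(0.9919, -0.1271) = (49.98, 8.623). Then cos ∠AHW = HA·HW / (|HA||HW|), giving 78.54°.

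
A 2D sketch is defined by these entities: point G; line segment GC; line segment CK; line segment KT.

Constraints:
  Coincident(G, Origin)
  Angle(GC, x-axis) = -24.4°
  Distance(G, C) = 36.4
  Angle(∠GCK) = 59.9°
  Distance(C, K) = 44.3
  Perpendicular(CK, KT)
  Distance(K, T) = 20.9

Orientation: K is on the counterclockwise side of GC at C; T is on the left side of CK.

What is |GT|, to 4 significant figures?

28.12

G is at the origin; GC runs at -24.4° with length 36.4, so C = 36.4·(cos -24.4°, sin -24.4°) = (33.15, -15.04). ∠GCK = 59.9°, so CK runs at -24.4° + (180° − 59.9°) = 95.70° from the x-axis; with |CK| = 44.3, K = C + 44.3·(cos 95.70°, sin 95.70°) = (28.75, 29.04). The perpendicularity gives KT at right angles to CK; with |KT| = 20.9 on the left of CK, T = K + 20.9·(-0.9951, -0.09932) = (7.952, 26.97). Then |GT| = |T − G| = 28.12.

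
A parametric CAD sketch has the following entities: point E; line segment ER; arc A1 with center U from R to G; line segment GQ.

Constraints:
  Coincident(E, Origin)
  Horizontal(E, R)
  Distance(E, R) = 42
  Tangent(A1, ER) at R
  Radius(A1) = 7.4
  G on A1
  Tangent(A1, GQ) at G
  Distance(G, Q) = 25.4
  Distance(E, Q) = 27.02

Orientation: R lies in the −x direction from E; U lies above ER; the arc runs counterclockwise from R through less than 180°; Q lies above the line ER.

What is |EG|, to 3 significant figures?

36.9

E is at the origin; ER is horizontal with |ER| = 42.0 and R on the −x side, so R = (-42.0, 0.00). The tangent condition forces UR to be normal to ER, so U = R + (0, 7.4) = (-42.0, 7.40). Since UG ⟂ GQ (tangency), |UQ| = √(7.4² + 25.4²) = 26.5 regardless of where G sits on A1. So Q lies on both circle(E, 27.02) and circle(U, 26.5); the above-ER intersection is Q = (-18.5, 19.6). G is the foot of the tangent from Q: G = (-36.9, 2.06).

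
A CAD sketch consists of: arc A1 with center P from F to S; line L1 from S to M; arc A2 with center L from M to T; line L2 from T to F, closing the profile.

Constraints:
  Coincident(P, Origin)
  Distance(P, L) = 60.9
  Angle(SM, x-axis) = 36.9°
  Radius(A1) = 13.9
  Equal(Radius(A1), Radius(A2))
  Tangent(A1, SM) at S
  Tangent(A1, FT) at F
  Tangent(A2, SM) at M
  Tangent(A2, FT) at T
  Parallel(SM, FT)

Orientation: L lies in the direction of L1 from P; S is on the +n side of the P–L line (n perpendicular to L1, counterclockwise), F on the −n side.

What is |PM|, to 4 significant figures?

62.47

The slot axis is L1's direction at 36.9°, so u = (cos 36.9°, sin 36.9°) = (0.7997, 0.6004) and n = (−sin 36.9°, cos 36.9°) = (-0.6004, 0.7997). P is at the origin and L lies 60.9 along u from P, so L = 60.9·u = (48.70, 36.57). Tangency of A1 to both parallel lines with radius 13.9 puts S and F at P ± 13.9·n: S = (-8.346, 11.12), F = (8.346, -11.12). Equal radii place M and T the same way about L: M = L + 13.9·n = (40.35, 47.68), T = L − 13.9·n = (57.05, 25.45). Then |PM| = |M − P| = 62.47.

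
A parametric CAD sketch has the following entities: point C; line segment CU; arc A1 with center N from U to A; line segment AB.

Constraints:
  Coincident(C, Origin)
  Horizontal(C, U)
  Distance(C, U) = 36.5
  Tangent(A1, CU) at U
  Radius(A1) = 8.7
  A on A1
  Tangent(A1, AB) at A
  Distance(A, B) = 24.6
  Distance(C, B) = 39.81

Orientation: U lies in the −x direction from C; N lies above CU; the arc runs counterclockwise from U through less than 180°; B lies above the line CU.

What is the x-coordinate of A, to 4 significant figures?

-27.90

Checks: ∠(NU, UC) = 90.00° ✓; |NU| = 8.700 ✓; |NA| = 8.700 ✓; ∠(NA, AB) = 90.00° ✓; |AB| = 24.60 ✓; |CB| = 39.81 ✓.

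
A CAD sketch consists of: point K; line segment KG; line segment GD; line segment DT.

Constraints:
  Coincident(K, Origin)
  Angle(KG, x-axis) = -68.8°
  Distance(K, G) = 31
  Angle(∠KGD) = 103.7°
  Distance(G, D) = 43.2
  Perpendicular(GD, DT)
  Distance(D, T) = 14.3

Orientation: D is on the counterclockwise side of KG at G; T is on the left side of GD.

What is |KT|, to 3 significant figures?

53.0

K is at the origin; KG runs at -68.8° with length 31.0, so G = 31.0·(cos -68.8°, sin -68.8°) = (11.2, -28.9). ∠KGD = 103.7°, so GD runs at -68.8° + (180° − 103.7°) = 7.50° from the x-axis; with |GD| = 43.2, D = G + 43.2·(cos 7.50°, sin 7.50°) = (54.0, -23.3). The perpendicularity gives DT at right angles to GD; with |DT| = 14.3 on the left of GD, T = D + 14.3·(-0.131, 0.991) = (52.2, -9.09). Then |KT| = |T − K| = 53.0.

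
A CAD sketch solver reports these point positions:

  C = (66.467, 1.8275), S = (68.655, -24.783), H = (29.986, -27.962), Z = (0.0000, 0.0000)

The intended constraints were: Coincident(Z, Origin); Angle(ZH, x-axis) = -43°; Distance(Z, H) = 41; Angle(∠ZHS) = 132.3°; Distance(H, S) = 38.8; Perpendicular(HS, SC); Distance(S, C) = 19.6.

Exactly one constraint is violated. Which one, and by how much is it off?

Distance(S, C) = 19.6 — off by 7.10.

Z = (0.00, 0.00) ✓; ZH at -43.00° ✓; |ZH| = 41.00 ✓; ∠ZHS = 132.3° ✓; |HS| = 38.80 ✓; ∠(HS, SC) = 90.00° ✓; |SC| = 26.70 ✗.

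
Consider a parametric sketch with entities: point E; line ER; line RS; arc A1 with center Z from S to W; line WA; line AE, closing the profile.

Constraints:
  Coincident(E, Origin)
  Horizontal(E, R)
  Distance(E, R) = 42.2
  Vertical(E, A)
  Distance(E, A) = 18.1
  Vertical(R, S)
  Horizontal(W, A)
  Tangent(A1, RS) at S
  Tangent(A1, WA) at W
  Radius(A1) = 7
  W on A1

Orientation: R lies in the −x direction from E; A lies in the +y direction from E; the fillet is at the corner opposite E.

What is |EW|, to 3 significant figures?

39.6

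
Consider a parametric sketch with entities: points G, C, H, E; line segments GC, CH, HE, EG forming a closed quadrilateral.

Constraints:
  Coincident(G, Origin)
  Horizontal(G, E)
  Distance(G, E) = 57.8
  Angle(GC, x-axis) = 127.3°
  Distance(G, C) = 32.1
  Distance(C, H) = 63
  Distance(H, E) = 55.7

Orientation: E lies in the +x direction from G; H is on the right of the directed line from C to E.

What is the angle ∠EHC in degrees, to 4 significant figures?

86.31°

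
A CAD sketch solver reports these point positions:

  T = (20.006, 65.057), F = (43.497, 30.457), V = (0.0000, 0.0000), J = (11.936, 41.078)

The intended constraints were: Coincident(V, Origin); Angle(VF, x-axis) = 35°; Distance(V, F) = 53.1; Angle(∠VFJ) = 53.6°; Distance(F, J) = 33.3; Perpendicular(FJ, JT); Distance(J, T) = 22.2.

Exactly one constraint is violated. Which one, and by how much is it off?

Distance(J, T) = 22.2 — off by 3.10.

V = (0.00, 0.00) ✓; VF at 35.00° ✓; |VF| = 53.10 ✓; ∠VFJ = 53.60° ✓; |FJ| = 33.30 ✓; ∠(FJ, JT) = 90.00° ✓; |JT| = 25.30 ✗.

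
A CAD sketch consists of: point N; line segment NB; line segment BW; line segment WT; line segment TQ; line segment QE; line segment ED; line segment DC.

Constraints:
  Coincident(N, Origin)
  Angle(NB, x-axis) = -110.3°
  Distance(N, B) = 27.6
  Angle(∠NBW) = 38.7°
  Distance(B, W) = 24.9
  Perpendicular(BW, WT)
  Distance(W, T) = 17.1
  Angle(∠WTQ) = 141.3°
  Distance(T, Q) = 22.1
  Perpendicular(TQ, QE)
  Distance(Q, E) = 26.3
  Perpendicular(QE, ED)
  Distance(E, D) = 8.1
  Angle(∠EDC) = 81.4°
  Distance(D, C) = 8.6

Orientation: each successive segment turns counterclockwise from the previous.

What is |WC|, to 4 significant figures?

29.50

N is at the origin; NB runs at -110.3° with length 27.6, so B = (-9.575, -25.89). ∠NBW = 38.7° gives BW at 31.00° from the x-axis; with |BW| = 24.9, W = (11.77, -13.06). BW ⟂ WT, so WT runs at 121.0°; with |WT| = 17.1, T = (2.961, 1.596). ∠WTQ = 141.3° gives TQ at 159.7° from the x-axis; with |TQ| = 22.1, Q = (-17.77, 9.264). The perpendicularity gives QE at right angles to TQ, so QE runs at -110.3°; with |QE| = 26.3, E = (-26.89, -15.40). QE ⟂ ED, so ED runs at -20.30°; with |ED| = 8.1, D = (-19.29, -18.21). ∠EDC = 81.4° gives DC at 78.30° from the x-axis; with |DC| = 8.6, C = (-17.55, -9.792). Then |WC| = |C − W| = 29.50.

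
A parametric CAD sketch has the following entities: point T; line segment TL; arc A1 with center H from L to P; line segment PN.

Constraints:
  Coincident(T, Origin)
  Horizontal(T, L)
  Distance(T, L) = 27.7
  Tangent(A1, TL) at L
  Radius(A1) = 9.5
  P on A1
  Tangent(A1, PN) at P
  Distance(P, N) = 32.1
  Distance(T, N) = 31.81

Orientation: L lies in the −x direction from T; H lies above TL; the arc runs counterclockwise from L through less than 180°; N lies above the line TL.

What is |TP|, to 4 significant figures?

20.14

Checks: |HP| = 9.500 ✓; ∠(HP, PN) = 90.00° ✓; |PN| = 32.10 ✓; |TN| = 31.81 ✓.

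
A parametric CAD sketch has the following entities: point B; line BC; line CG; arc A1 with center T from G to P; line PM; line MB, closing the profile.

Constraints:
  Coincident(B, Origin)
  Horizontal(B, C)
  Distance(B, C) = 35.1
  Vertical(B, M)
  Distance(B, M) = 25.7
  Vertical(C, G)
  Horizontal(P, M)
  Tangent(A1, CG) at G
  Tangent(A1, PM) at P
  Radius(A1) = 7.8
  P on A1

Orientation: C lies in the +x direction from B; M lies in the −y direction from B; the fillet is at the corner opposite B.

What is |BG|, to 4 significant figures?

39.40

The virtual corner opposite B is at (35.10, -25.70). A1 meets CG tangentially, so TG is at right angles to CG and A1 meets PM tangentially, so TP is at right angles to PM, with radius 7.8, so the center T sits 7.8 in from both sides at T = (27.30, -17.90). That places the tangent points at G = (35.10, -17.90) on CG and P = (27.30, -25.70) on PM. Then |BG| = |G − B| = 39.40.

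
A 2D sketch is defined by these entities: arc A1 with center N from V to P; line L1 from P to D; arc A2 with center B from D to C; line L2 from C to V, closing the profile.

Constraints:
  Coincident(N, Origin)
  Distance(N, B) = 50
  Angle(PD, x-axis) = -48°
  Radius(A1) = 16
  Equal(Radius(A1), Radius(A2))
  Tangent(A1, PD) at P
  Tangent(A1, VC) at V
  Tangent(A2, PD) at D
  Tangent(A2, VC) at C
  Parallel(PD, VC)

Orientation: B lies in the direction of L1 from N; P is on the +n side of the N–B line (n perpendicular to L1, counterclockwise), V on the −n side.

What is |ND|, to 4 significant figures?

52.50

The slot axis is L1's direction at -48.0°, so u = (cos -48.0°, sin -48.0°) = (0.6691, -0.7431) and n = (−sin -48.0°, cos -48.0°) = (0.7431, 0.6691). N is at the origin and B lies 50.0 along u from N, so B = 50.0·u = (33.46, -37.16). Tangency of A1 to both parallel lines with radius 16.0 puts P and V at N ± 16.0·n: P = (11.89, 10.71), V = (-11.89, -10.71). Equal radii place D and C the same way about B: D = B + 16.0·n = (45.35, -26.45), C = B − 16.0·n = (21.57, -47.86). Then |ND| = |D − N| = 52.50.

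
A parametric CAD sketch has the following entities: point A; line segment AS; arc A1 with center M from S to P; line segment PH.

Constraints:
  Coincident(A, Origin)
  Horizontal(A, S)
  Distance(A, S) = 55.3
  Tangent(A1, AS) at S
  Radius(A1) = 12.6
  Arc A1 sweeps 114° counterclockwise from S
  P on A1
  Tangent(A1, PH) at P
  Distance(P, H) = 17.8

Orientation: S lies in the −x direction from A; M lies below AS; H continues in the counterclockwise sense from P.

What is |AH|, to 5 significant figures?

68.584

A is at the origin; A and S share the same y with |AS| = 55.3 and S on the −x side, so S = (-55.300, 0.0000). Since A1 is tangent to AS there, MS ⟂ AS, so M = S + (0, -12.6) = (-55.300, -12.600). On A1, S sits at bearing 90° from M; a 114° counterclockwise sweep puts P at bearing 204°, so P = M + 12.6·(cos 204°, sin 204°) = (-66.811, -17.725). The tangent condition forces MP to be normal to PH, so PH runs along (−sin 204°, cos 204°); with |PH| = 17.8, H = (-59.571, -33.986). Then |AH| = |H − A| = 68.584.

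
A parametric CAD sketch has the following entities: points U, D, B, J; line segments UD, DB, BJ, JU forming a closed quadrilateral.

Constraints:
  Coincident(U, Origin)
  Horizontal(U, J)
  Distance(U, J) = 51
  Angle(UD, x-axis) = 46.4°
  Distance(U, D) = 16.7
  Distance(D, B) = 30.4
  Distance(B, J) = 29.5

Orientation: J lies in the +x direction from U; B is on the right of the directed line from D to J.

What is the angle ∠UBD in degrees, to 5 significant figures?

32.309°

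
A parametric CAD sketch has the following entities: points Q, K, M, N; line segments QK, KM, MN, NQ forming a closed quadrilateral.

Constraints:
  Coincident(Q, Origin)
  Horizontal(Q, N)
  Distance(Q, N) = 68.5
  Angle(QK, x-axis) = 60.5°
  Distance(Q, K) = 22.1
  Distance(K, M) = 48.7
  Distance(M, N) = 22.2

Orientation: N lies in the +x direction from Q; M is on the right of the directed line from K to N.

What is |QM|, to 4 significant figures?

50.34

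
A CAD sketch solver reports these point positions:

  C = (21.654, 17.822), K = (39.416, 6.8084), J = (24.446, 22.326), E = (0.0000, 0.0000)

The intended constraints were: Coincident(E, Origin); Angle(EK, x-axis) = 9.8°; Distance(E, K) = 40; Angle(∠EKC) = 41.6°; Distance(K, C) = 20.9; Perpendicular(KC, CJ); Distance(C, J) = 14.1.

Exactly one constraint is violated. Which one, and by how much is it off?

Distance(C, J) = 14.1 — off by 8.80.

E = (0.00, 0.00) ✓; EK at 9.800° ✓; |EK| = 40.00 ✓; ∠EKC = 41.60° ✓; |KC| = 20.90 ✓; ∠(KC, CJ) = 89.99° ✓; |CJ| = 5.299 ✗.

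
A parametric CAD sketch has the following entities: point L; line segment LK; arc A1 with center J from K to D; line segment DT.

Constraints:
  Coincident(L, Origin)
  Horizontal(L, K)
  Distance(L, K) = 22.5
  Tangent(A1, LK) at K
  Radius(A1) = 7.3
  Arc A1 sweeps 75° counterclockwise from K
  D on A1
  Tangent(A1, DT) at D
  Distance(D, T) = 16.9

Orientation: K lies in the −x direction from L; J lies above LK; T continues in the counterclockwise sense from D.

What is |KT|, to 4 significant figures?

24.55

On A1, K sits at bearing -90° from J; a 75° counterclockwise sweep puts D at bearing -15°, so D = J + 7.3·(cos -15°, sin -15°) = (-15.45, 5.411). Tangency of A1 to DT means the radius JD is perpendicular to DT, so DT runs along (−sin -15°, cos -15°); with |DT| = 16.9, T = (-11.07, 21.73). Then |KT| = |T − K| = 24.55.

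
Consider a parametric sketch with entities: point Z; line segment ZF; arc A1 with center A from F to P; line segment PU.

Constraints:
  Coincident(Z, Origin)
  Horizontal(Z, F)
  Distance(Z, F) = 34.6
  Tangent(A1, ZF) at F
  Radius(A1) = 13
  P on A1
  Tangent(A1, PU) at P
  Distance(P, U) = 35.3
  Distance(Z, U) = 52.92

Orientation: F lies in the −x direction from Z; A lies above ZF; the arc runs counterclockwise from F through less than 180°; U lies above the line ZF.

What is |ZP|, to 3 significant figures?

25.2

Z is at the origin; ZF is horizontal with |ZF| = 34.6 and F on the −x side, so F = (-34.6, 0.00). A1 meets ZF tangentially, so AF is at right angles to ZF, so A = F + (0, 13) = (-34.6, 13.0). Since AP ⟂ PU (tangency), |AU| = √(13.0² + 35.3²) = 37.6 regardless of where P sits on A1. So U lies on both circle(Z, 52.92) and circle(A, 37.6); the above-ZF intersection is U = (-21.6, 48.3). P is the foot of the tangent from U: P = (-21.6, 13.0).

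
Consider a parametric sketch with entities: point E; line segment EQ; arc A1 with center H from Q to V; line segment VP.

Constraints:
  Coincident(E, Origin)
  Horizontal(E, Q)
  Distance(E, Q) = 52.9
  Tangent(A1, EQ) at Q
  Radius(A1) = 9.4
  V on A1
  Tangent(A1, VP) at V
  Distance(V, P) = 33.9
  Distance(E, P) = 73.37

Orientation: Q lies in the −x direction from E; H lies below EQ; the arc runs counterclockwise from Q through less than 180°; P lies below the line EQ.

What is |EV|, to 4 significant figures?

63.11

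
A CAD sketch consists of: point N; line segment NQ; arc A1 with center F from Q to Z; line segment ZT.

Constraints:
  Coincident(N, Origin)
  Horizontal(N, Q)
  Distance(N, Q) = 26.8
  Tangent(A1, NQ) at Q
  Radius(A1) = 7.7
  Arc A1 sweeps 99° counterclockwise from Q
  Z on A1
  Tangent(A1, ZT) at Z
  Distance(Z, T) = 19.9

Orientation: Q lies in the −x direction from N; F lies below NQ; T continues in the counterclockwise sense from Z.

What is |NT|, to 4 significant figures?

42.37

On A1, Q sits at bearing 90° from F; a 99° counterclockwise sweep puts Z at bearing 189°, so Z = F + 7.7·(cos 189°, sin 189°) = (-34.41, -8.905). The tangent condition forces FZ to be normal to ZT, so ZT runs along (−sin 189°, cos 189°); with |ZT| = 19.9, T = (-31.29, -28.56). Then |NT| = |T − N| = 42.37.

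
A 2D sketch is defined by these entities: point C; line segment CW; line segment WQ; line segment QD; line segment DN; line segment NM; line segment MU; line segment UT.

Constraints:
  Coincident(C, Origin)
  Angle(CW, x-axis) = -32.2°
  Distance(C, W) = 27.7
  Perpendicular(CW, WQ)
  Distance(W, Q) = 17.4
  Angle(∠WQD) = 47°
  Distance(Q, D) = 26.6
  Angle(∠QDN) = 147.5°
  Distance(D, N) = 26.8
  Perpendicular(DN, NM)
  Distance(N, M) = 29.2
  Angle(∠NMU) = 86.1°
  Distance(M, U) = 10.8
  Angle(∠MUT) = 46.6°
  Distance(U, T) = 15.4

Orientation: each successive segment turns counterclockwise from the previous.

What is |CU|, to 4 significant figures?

39.47

C is at the origin; CW runs at -32.2° with length 27.7, so W = (23.44, -14.76). CW is perpendicular to WQ, so WQ runs at 57.80°; with |WQ| = 17.4, Q = (32.71, -0.03691). ∠WQD = 47.0° gives QD at -169.2° from the x-axis; with |QD| = 26.6, D = (6.583, -5.021). ∠QDN = 147.5° gives DN at -136.7° from the x-axis; with |DN| = 26.8, N = (-12.92, -23.40). DN is perpendicular to NM, so NM runs at -46.70°; with |NM| = 29.2, M = (7.104, -44.65). ∠NMU = 86.1° gives MU at 47.20° from the x-axis; with |MU| = 10.8, U = (14.44, -36.73). Then |CU| = |U − C| = 39.47.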